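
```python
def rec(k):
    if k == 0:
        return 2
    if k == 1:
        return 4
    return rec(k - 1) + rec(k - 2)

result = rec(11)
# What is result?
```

Build up from base cases: rec(0)=2, rec(1)=4, rec(2)=6, rec(3)=10, rec(4)=16, rec(5)=26, rec(6)=42, ..., rec(11)=466

Answer: 466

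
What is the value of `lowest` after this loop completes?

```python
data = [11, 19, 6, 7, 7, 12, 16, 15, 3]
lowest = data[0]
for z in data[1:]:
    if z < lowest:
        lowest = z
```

Minimum of [11, 19, 6, 7, 7, 12, 16, 15, 3]
`lowest` takes the values: 11 → 6 → 3

Answer: 3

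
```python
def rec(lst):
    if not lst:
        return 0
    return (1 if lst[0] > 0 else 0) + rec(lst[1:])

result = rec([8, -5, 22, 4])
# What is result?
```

Count of positive elements in [8, -5, 22, 4] = 3

Answer: 3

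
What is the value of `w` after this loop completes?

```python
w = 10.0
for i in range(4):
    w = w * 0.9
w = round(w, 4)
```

Exponential decay: 10.0 * 0.9^4
`w` takes the values: 10.0 → 9.0 → 8.1 → 7.29 → 6.561

Answer: 6.561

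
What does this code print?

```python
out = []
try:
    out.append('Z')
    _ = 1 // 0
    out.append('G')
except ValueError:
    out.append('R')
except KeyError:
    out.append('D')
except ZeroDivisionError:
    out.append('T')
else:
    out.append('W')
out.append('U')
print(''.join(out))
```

Execution trace: 'Z' (try body) → 'T' (except ZeroDivisionError) → 'U' (after the try/except). Output: ZTU

Answer: ZTU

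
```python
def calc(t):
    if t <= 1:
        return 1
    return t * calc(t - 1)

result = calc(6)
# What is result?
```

calc(6) = 6 * 5 * 4 * 3 * 2 * 1 = 720

Answer: 720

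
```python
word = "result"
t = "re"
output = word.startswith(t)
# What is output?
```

Trace:
`word = "result"` → word = 'result'
`t = "re"` → t = 're'
`output = word.startswith(t)` → output = True
So output = True

Answer: True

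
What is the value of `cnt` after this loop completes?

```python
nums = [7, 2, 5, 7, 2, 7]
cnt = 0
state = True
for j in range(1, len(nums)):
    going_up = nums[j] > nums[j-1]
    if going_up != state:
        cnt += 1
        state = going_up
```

Count direction changes in [7, 2, 5, 7, 2, 7]
`cnt` takes the values: 0 → 1 → 2 → 3 → 4

Answer: 4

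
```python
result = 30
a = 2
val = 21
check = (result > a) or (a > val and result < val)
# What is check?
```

Trace:
`result = 30` → result = 30
`a = 2` → a = 2
`val = 21` → val = 21
`check = (result > a) or (a > val and result < val)` → check = True
So check = True

Answer: True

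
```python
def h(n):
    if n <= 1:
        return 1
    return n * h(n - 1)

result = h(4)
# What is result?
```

h(4) = 4 * 3 * 2 * 1 = 24

Answer: 24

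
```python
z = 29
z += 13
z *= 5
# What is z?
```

Trace:
`z = 29` → z = 29
`z += 13` → z = 42
`z *= 5` → z = 210
So z = 210

Answer: 210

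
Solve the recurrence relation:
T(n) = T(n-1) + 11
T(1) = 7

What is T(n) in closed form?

Unrolling: T(n) = T(1) + 11·(n-1) = 7 + 11(n-1) = 11n - 4.

Answer: T(n) = 11n - 4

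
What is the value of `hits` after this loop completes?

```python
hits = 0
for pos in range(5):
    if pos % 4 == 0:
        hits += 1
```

Count numbers divisible by 4 in range(5)
`hits` takes the values: 0 → 1 → 2

Answer: 2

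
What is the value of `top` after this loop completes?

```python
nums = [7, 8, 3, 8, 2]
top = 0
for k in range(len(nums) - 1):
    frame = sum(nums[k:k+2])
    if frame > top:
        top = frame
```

Max sum of 2-element window in [7, 8, 3, 8, 2]
`top` takes the values: 0 → 15

Answer: 15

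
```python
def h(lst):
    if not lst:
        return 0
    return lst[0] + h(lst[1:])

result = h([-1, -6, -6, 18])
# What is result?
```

(-1) + (-6) + (-6) + 18 + 0 = 5

Answer: 5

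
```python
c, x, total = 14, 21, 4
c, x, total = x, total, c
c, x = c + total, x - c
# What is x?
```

Trace:
`c, x, total = 14, 21, 4` → c = 14; x = 21; total = 4
`c, x, total = x, total, c` → c = 21; x = 4; total = 14
`c, x = c + total, x - c` → c = 35; x = -17
So x = -17

Answer: -17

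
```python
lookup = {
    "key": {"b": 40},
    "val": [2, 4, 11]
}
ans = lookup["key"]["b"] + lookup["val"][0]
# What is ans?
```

Trace:
`lookup = { ...` → lookup = {'key': {'b': 40}, 'val': [2, 4, 11]}
`ans = lookup["key"]["b"] + lookup["val"][0]` → ans = 42
So ans = 42

Answer: 42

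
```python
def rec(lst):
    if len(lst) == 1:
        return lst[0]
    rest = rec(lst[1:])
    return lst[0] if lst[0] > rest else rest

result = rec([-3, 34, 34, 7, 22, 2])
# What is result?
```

Recursive max over [-3, 34, 34, 7, 22, 2] = 34

Answer: 34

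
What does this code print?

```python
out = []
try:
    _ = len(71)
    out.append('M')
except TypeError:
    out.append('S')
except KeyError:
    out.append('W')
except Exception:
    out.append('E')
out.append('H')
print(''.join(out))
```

Execution trace: 'S' (except TypeError) → 'H' (after the try/except). Output: SH

Answer: SH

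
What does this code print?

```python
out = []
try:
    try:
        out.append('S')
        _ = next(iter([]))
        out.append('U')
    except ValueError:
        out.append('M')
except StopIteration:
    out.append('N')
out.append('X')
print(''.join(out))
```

Execution trace: 'S' (try body) → 'N' (outer except StopIteration) → 'X' (after the try/except). Output: SNX

Answer: SNX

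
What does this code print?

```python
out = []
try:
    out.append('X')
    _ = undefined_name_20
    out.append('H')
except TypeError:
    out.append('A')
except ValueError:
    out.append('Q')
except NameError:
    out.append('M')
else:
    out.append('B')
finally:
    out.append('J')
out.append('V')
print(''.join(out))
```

Execution trace: 'X' (try body) → 'M' (except NameError) → 'J' (finally) → 'V' (after the try/except). Output: XMJV

Answer: XMJV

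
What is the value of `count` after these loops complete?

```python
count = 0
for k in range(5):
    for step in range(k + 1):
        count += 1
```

Triangle: 1 + 2 + ... + 5
`count` takes the values: 0 → 1 → 2 → 3 → 4 → 5 → 6 → 7 → 8 → 9 → 10 → 11 → 12 → 13 → 14 → 15

Answer: 15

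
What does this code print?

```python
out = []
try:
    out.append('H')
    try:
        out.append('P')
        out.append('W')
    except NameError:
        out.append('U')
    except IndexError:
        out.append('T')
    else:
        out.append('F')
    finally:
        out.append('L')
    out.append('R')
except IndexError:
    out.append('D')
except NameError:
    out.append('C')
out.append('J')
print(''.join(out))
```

Execution trace: 'H' (try body) → 'P' (inner try body) → 'W' (inner try body, no exception) → 'F' (inner else) → 'L' (inner finally) → 'R' (try body, no exception) → 'J' (after the try/except). Output: HPWFLRJ

Answer: HPWFLRJ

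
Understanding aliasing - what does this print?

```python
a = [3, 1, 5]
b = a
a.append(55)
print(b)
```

Key concept: basic list aliasing.
Step by step:
`a = [3, 1, 5]` → a = [3, 1, 5]
`b = a` → b = [3, 1, 5] (same object as a)
`a.append(55)` → a = [3, 1, 5, 55] (same object as b); b = [3, 1, 5, 55] (same object as a)
`print(b)` → prints [3, 1, 5, 55]

Answer: [3, 1, 5, 55]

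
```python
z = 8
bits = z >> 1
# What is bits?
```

Trace:
`z = 8` → z = 8
`bits = z >> 1` → bits = 4
So bits = 4

Answer: 4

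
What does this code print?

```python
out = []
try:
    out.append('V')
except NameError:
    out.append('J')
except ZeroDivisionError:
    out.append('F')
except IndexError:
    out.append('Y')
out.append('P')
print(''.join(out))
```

Execution trace: 'V' (try body, no exception) → 'P' (after the try/except). Output: VP

Answer: VP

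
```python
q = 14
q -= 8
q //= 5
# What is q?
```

Trace:
`q = 14` → q = 14
`q -= 8` → q = 6
`q //= 5` → q = 1
So q = 1

Answer: 1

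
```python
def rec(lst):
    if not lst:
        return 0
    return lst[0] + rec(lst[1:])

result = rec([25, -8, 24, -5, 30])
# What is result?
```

25 + (-8) + 24 + (-5) + 30 + 0 = 66

Answer: 66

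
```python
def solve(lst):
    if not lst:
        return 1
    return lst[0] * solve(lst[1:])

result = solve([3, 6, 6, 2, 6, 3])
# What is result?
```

Product over [3, 6, 6, 2, 6, 3] = 3 * 6 * 6 * 2 * 6 * 3 = 3888

Answer: 3888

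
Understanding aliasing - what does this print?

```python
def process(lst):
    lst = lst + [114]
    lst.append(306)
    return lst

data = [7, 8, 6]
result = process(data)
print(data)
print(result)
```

Key concept: rebinding parameter vs mutation.
Step by step:
`data = [7, 8, 6]` → data = [7, 8, 6]
`result = process(data)` → result = [7, 8, 6, 114, 306]
`print(data)` → prints [7, 8, 6]
`print(result)` → prints [7, 8, 6, 114, 306]

Answer:
[7, 8, 6]
[7, 8, 6, 114, 306]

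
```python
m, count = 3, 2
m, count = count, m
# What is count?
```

Trace:
`m, count = 3, 2` → m = 3; count = 2
`m, count = count, m` → m = 2; count = 3
So count = 3

Answer: 3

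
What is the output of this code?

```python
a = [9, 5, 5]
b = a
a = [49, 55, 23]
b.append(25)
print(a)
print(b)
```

Key concept: rebinding vs mutation: a is rebound to a new list, b still points at the original.
Step by step:
`a = [9, 5, 5]` → a = [9, 5, 5]
`b = a` → b = [9, 5, 5] (same object as a)
`a = [49, 55, 23]` → a = [49, 55, 23]
`b.append(25)` → b = [9, 5, 5, 25]
`print(a)` → prints [49, 55, 23]
`print(b)` → prints [9, 5, 5, 25]

Answer:
[49, 55, 23]
[9, 5, 5, 25]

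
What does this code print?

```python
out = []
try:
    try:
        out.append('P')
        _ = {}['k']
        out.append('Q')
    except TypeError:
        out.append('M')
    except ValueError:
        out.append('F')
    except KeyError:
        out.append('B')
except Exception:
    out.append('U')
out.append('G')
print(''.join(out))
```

Execution trace: 'P' (inner try body) → 'B' (inner except KeyError) → 'G' (after the try/except). Output: PBG

Answer: PBG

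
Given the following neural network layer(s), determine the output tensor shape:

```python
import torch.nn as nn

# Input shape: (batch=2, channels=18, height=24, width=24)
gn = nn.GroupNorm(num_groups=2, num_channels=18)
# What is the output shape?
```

Input: (2, 18, 24, 24) -> Output: (2, 18, 24, 24)

Answer: (2, 18, 24, 24)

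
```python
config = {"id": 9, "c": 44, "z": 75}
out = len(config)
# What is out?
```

Trace:
`config = {"id": 9, "c": 44, "z": 75}` → config = {'id': 9, 'c': 44, 'z': 75}
`out = len(config)` → out = 3
So out = 3

Answer: 3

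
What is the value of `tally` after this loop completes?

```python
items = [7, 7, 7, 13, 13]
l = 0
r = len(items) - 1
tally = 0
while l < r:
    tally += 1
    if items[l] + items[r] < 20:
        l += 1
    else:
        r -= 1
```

Steps to find pair summing to 20
`tally` takes the values: 0 → 1 → 2 → 3 → 4

Answer: 4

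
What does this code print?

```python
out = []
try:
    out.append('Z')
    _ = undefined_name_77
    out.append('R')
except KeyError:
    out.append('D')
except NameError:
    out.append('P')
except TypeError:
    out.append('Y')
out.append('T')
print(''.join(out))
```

Execution trace: 'Z' (try body) → 'P' (except NameError) → 'T' (after the try/except). Output: ZPT

Answer: ZPT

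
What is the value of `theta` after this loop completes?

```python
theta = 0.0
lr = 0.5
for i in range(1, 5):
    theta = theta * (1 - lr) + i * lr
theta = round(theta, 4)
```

Moving average with lr=0.5
`theta` takes the values: 0.0 → 0.5 → 1.25 → 2.125 → 3.0625

Answer: 3.0625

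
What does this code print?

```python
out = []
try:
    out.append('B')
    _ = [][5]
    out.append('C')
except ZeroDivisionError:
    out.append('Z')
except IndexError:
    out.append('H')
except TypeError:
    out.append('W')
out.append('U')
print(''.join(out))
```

Execution trace: 'B' (try body) → 'H' (except IndexError) → 'U' (after the try/except). Output: BHU

Answer: BHU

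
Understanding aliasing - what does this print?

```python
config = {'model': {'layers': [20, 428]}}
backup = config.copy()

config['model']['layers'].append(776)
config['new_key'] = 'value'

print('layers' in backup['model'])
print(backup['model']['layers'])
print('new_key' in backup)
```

Key concept: shallow copy gotcha with nested dict.
Step by step:
`config = {'model': {'layers': [20, 428]}}` → config = {'model': {'layers': [20, 428]}}
`backup = config.copy()` → backup = {'model': {'layers': [20, 428]}}
`config['model']['layers'].append(776)` → config = {'model': {'layers': [20, 428, 776]}}; backup = {'model': {'layers': [20, 428, 776]}}
`config['new_key'] = 'value'` → config = {'model': {'layers': [20, 428, 776]}, 'new_key': 'value'}
`print('layers' in backup['model'])` → prints True
`print(backup['model']['layers'])` → prints [20, 428, 776]
`print('new_key' in backup)` → prints False

Answer:
True
[20, 428, 776]
False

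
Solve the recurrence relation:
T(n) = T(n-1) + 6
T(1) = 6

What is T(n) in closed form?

Unrolling: T(n) = T(1) + 6·(n-1) = 6 + 6(n-1) = 6n.

Answer: T(n) = 6n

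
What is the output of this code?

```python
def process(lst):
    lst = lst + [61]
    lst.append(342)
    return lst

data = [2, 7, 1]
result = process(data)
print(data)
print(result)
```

Key concept: rebinding parameter vs mutation.
Step by step:
`data = [2, 7, 1]` → data = [2, 7, 1]
`result = process(data)` → result = [2, 7, 1, 61, 342]
`print(data)` → prints [2, 7, 1]
`print(result)` → prints [2, 7, 1, 61, 342]

Answer:
[2, 7, 1]
[2, 7, 1, 61, 342]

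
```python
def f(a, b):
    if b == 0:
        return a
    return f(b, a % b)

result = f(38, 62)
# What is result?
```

f(38, 62) -> f(62, 38) -> f(38, 24) -> f(24, 14) -> f(14, 10) -> f(10, 4) -> f(4, 2) -> f(2, 0) -> 2

Answer: 2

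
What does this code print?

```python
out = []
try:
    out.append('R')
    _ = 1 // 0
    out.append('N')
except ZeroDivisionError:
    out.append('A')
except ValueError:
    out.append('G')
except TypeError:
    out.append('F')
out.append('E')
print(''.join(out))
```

Execution trace: 'R' (try body) → 'A' (except ZeroDivisionError) → 'E' (after the try/except). Output: RAE

Answer: RAE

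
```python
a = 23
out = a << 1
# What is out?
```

Trace:
`a = 23` → a = 23
`out = a << 1` → out = 46
So out = 46

Answer: 46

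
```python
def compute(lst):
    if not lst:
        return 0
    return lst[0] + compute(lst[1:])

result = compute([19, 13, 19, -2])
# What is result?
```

19 + 13 + 19 + (-2) + 0 = 49

Answer: 49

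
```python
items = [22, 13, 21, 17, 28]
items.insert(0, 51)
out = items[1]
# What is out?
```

Trace:
`items = [22, 13, 21, 17, 28]` → items = [22, 13, 21, 17, 28]
`items.insert(0, 51)` → items = [51, 22, 13, 21, 17, 28]
`out = items[1]` → out = 22
So out = 22

Answer: 22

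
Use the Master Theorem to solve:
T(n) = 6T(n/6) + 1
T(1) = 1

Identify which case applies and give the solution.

a=6, b=6, f(n)=1. log_6(6) = 1. Since c=0 < 1, Case 1 applies: T(n) = Θ(n^log_b(a)) = O(n).

Answer: O(n) - Case 1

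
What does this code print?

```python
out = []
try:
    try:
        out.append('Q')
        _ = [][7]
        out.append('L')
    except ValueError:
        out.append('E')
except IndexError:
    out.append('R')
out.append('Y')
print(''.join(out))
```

Execution trace: 'Q' (try body) → 'R' (outer except IndexError) → 'Y' (after the try/except). Output: QRY

Answer: QRY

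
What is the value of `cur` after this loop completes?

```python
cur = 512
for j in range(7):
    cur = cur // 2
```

Halve 7 times: 512 // 2^7 = 4
`cur` takes the values: 512 → 256 → 128 → 64 → 32 → 16 → 8 → 4

Answer: 4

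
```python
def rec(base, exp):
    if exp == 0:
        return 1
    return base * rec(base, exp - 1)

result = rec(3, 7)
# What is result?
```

rec(3, 7) = 3 * 3 * 3 * 3 * 3 * 3 * 3 = 2187

Answer: 2187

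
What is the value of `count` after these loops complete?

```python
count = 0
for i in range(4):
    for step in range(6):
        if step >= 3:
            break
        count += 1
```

Inner breaks at 3, outer runs 4 times
`count` takes the values: 0 → 1 → 2 → 3 → 4 → 5 → 6 → 7 → 8 → 9 → 10 → 11 → 12

Answer: 12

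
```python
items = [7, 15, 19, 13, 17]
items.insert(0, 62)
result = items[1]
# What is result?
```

Trace:
`items = [7, 15, 19, 13, 17]` → items = [7, 15, 19, 13, 17]
`items.insert(0, 62)` → items = [62, 7, 15, 19, 13, 17]
`result = items[1]` → result = 7
So result = 7

Answer: 7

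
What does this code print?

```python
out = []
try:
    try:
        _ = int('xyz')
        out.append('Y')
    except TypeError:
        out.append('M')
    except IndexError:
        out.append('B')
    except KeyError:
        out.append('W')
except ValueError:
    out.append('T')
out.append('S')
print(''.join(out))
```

Execution trace: 'T' (outer except ValueError) → 'S' (after the try/except). Output: TS

Answer: TS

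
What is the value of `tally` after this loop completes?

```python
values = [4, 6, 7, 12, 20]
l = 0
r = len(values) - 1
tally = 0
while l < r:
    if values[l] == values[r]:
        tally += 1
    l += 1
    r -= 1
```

Count matching pairs from ends
`tally` takes the values: 0

Answer: 0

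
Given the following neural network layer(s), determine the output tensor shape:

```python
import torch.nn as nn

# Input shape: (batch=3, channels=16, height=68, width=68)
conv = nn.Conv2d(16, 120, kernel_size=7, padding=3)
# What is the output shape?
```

Input: (3, 16, 68, 68) -> Output: (3, 120, 68, 68)

Answer: (3, 120, 68, 68)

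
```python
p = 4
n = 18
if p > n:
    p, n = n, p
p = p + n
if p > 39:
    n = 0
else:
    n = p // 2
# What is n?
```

Trace:
`p = 4` → p = 4
`n = 18` → n = 18
`if p > n: ...` → p > n is False → no variable changes
`p = p + n` → p = 22
`if p > 39: ...` → p > 39 is False, take else branch → n = 11
So n = 11

Answer: 11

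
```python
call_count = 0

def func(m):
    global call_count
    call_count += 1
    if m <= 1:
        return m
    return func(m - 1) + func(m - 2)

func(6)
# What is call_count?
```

Calls(m) = 1 + Calls(m-1) + Calls(m-2); Calls(0)=Calls(1)=1. For m=6 this gives 25.

Answer: 25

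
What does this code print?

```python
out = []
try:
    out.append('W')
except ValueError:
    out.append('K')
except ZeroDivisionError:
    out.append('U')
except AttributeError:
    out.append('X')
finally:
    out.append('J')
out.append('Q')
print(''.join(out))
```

Execution trace: 'W' (try body, no exception) → 'J' (finally) → 'Q' (after the try/except). Output: WJQ

Answer: WJQ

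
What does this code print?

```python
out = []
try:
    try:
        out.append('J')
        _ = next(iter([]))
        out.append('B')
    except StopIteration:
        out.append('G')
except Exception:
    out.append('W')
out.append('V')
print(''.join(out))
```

Execution trace: 'J' (inner try body) → 'G' (inner except StopIteration) → 'V' (after the try/except). Output: JGV

Answer: JGV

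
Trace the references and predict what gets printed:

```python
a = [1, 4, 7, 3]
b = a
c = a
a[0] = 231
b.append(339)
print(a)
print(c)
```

Key concept: multiple aliases.
Step by step:
`a = [1, 4, 7, 3]` → a = [1, 4, 7, 3]
`b = a` → b = [1, 4, 7, 3] (same object as a)
`c = a` → c = [1, 4, 7, 3] (same object as a, b)
`a[0] = 231` → a = [231, 4, 7, 3] (same object as b, c); b = [231, 4, 7, 3] (same object as a, c); c = [231, 4, 7, 3] (same object as a, b)
`b.append(339)` → a = [231, 4, 7, 3, 339] (same object as b, c); b = [231, 4, 7, 3, 339] (same object as a, c); c = [231, 4, 7, 3, 339] (same object as a, b)
`print(a)` → prints [231, 4, 7, 3, 339]
`print(c)` → prints [231, 4, 7, 3, 339]

Answer:
[231, 4, 7, 3, 339]
[231, 4, 7, 3, 339]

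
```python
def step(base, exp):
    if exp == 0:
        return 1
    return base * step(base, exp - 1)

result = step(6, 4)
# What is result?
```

step(6, 4) = 6 * 6 * 6 * 6 = 1296

Answer: 1296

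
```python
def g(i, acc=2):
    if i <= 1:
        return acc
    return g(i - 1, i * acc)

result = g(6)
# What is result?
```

Accumulator trace (n, acc): (6, 2) -> (5, 12) -> (4, 60) -> (3, 240) -> (2, 720) -> (1, 1440) -> return 1440

Answer: 1440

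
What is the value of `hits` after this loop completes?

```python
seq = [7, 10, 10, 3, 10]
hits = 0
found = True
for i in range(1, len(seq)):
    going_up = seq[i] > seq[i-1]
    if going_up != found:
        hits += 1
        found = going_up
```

Count direction changes in [7, 10, 10, 3, 10]
`hits` takes the values: 0 → 1 → 2

Answer: 2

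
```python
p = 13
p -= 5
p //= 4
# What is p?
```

Trace:
`p = 13` → p = 13
`p -= 5` → p = 8
`p //= 4` → p = 2
So p = 2

Answer: 2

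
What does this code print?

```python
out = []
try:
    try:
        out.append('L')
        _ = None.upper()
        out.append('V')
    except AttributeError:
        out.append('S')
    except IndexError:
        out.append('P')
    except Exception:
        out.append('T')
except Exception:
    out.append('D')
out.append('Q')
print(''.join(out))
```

Execution trace: 'L' (inner try body) → 'S' (inner except AttributeError) → 'Q' (after the try/except). Output: LSQ

Answer: LSQ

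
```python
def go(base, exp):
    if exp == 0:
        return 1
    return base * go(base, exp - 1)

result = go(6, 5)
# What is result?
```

go(6, 5) = 6 * 6 * 6 * 6 * 6 = 7776

Answer: 7776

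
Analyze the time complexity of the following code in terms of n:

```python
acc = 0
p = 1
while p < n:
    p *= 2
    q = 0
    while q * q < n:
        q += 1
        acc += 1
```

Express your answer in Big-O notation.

Each loop level contributes: log n × √n. Multiplying the contributions gives O(√n log n).

Answer: O(√n log n)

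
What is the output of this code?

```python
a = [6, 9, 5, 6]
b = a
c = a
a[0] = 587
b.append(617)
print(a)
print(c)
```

Key concept: multiple aliases.
Step by step:
`a = [6, 9, 5, 6]` → a = [6, 9, 5, 6]
`b = a` → b = [6, 9, 5, 6] (same object as a)
`c = a` → c = [6, 9, 5, 6] (same object as a, b)
`a[0] = 587` → a = [587, 9, 5, 6] (same object as b, c); b = [587, 9, 5, 6] (same object as a, c); c = [587, 9, 5, 6] (same object as a, b)
`b.append(617)` → a = [587, 9, 5, 6, 617] (same object as b, c); b = [587, 9, 5, 6, 617] (same object as a, c); c = [587, 9, 5, 6, 617] (same object as a, b)
`print(a)` → prints [587, 9, 5, 6, 617]
`print(c)` → prints [587, 9, 5, 6, 617]

Answer:
[587, 9, 5, 6, 617]
[587, 9, 5, 6, 617]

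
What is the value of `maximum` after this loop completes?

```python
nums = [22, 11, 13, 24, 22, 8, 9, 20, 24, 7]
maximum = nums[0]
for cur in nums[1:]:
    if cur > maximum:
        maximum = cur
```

Maximum of [22, 11, 13, 24, 22, 8, 9, 20, 24, 7]
`maximum` takes the values: 22 → 24

Answer: 24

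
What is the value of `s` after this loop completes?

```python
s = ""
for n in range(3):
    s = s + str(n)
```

Concatenate digits 0 to 2
`s` takes the values: "" → "0" → "01" → "012"

Answer: "012"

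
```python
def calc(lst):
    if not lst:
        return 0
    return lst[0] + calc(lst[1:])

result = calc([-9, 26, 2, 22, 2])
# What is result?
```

(-9) + 26 + 2 + 22 + 2 + 0 = 43

Answer: 43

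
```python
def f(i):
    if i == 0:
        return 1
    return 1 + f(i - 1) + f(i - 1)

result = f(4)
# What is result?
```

f(i) = 1 + 2·f(i-1), f(0)=1. Closed form: (1+1)·2^4 - 1 = 31.

Answer: 31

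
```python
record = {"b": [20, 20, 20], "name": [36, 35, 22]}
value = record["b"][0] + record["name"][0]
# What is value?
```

Trace:
`record = {"b": [20, 20, 20], "name": [36, 35, 22]}` → record = {'b': [20, 20, 20], 'name': [36, 35, 22]}
`value = record["b"][0] + record["name"][0]` → value = 56
So value = 56

Answer: 56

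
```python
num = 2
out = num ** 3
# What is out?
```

Trace:
`num = 2` → num = 2
`out = num ** 3` → out = 8
So out = 8

Answer: 8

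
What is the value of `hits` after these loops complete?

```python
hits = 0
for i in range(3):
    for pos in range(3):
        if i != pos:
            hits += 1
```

3² - 3 (exclude diagonal)
`hits` takes the values: 0 → 1 → 2 → 3 → 4 → 5 → 6

Answer: 6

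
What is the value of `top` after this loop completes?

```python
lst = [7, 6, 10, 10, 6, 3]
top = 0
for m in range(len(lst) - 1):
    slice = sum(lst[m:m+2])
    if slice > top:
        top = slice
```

Max sum of 2-element window in [7, 6, 10, 10, 6, 3]
`top` takes the values: 0 → 13 → 16 → 20

Answer: 20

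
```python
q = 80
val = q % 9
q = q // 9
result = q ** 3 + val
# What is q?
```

Trace:
`q = 80` → q = 80
`val = q % 9` → val = 8
`q = q // 9` → q = 8
`result = q ** 3 + val` → result = 520
So q = 8

Answer: 8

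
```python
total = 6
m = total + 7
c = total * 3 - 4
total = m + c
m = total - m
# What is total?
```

Trace:
`total = 6` → total = 6
`m = total + 7` → m = 13
`c = total * 3 - 4` → c = 14
`total = m + c` → total = 27
`m = total - m` → m = 14
So total = 27

Answer: 27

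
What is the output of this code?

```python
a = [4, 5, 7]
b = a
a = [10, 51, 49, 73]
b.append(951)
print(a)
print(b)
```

Key concept: rebinding vs mutation: a is rebound to a new list, b still points at the original.
Step by step:
`a = [4, 5, 7]` → a = [4, 5, 7]
`b = a` → b = [4, 5, 7] (same object as a)
`a = [10, 51, 49, 73]` → a = [10, 51, 49, 73]
`b.append(951)` → b = [4, 5, 7, 951]
`print(a)` → prints [10, 51, 49, 73]
`print(b)` → prints [4, 5, 7, 951]

Answer:
[10, 51, 49, 73]
[4, 5, 7, 951]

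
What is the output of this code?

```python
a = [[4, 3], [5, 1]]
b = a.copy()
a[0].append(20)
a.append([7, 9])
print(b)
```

Key concept: shallow copy with nested lists.
Step by step:
`a = [[4, 3], [5, 1]]` → a = [[4, 3], [5, 1]]
`b = a.copy()` → b = [[4, 3], [5, 1]]
`a[0].append(20)` → a = [[4, 3, 20], [5, 1]]; b = [[4, 3, 20], [5, 1]]
`a.append([7, 9])` → a = [[4, 3, 20], [5, 1], [7, 9]]
`print(b)` → prints [[4, 3, 20], [5, 1]]

Answer: [[4, 3, 20], [5, 1]]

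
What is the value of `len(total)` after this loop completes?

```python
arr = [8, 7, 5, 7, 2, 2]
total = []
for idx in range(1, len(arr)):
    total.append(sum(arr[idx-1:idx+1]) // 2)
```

Number of 2-element averages
`total` takes the values: [] → [7] → [7, 6] → [7, 6, 6] → [7, 6, 6, 4] → [7, 6, 6, 4, 2]
So `len(total)` = 5

Answer: 5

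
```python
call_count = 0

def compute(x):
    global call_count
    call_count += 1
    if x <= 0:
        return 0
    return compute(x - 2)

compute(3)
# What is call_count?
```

Linear recursion stepping by 2: 3 calls from x=3 down to ≤0.

Answer: 3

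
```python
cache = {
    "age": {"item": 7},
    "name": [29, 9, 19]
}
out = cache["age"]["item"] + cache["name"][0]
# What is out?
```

Trace:
`cache = { ...` → cache = {'age': {'item': 7}, 'name': [29, 9, 19]}
`out = cache["age"]["item"] + cache["name"][0]` → out = 36
So out = 36

Answer: 36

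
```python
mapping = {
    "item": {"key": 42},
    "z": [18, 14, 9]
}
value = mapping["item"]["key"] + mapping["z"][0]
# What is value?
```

Trace:
`mapping = { ...` → mapping = {'item': {'key': 42}, 'z': [18, 14, 9]}
`value = mapping["item"]["key"] + mapping["z"][0]` → value = 60
So value = 60

Answer: 60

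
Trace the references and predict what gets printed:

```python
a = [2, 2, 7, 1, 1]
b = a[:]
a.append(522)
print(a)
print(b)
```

Key concept: slice [:] creates copy.
Step by step:
`a = [2, 2, 7, 1, 1]` → a = [2, 2, 7, 1, 1]
`b = a[:]` → b = [2, 2, 7, 1, 1]
`a.append(522)` → a = [2, 2, 7, 1, 1, 522]
`print(a)` → prints [2, 2, 7, 1, 1, 522]
`print(b)` → prints [2, 2, 7, 1, 1]

Answer:
[2, 2, 7, 1, 1, 522]
[2, 2, 7, 1, 1]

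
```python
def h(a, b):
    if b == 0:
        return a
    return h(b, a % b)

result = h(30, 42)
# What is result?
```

h(30, 42) -> h(42, 30) -> h(30, 12) -> h(12, 6) -> h(6, 0) -> 6

Answer: 6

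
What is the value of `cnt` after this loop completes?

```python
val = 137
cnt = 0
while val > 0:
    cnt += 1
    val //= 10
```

Count digits by repeated division by 10
`cnt` takes the values: 0 → 1 → 2 → 3

Answer: 3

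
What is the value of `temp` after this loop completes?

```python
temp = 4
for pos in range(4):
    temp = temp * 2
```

Multiply by 2, 4 times: 4 * 2^4 = 64
`temp` takes the values: 4 → 8 → 16 → 32 → 64

Answer: 64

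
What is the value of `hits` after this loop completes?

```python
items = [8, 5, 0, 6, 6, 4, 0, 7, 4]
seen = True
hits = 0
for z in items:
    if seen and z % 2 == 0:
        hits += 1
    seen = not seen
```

Count even values at even positions
`hits` takes the values: 0 → 1 → 2 → 3 → 4 → 5

Answer: 5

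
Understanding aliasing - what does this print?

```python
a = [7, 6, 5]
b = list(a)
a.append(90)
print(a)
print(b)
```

Key concept: list() constructor creates copy.
Step by step:
`a = [7, 6, 5]` → a = [7, 6, 5]
`b = list(a)` → b = [7, 6, 5]
`a.append(90)` → a = [7, 6, 5, 90]
`print(a)` → prints [7, 6, 5, 90]
`print(b)` → prints [7, 6, 5]

Answer:
[7, 6, 5, 90]
[7, 6, 5]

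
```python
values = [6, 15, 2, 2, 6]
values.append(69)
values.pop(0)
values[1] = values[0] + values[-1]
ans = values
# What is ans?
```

Trace:
`values = [6, 15, 2, 2, 6]` → values = [6, 15, 2, 2, 6]
`values.append(69)` → values = [6, 15, 2, 2, 6, 69]
`values.pop(0)` → values = [15, 2, 2, 6, 69]
`values[1] = values[0] + values[-1]` → values = [15, 84, 2, 6, 69]
`ans = values` → ans = [15, 84, 2, 6, 69]
So ans = [15, 84, 2, 6, 69]

Answer: [15, 84, 2, 6, 69]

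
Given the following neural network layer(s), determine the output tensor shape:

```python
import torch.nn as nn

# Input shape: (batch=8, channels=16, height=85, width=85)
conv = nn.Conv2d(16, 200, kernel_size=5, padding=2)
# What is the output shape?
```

Input: (8, 16, 85, 85) -> Output: (8, 200, 85, 85)

Answer: (8, 200, 85, 85)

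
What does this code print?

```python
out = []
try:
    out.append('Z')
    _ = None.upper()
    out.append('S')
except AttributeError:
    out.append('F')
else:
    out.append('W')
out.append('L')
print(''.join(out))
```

Execution trace: 'Z' (try body) → 'F' (except AttributeError) → 'L' (after the try/except). Output: ZFL

Answer: ZFL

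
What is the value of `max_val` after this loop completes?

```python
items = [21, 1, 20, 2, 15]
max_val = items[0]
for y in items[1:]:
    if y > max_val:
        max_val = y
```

Maximum of [21, 1, 20, 2, 15]
`max_val` takes the values: 21

Answer: 21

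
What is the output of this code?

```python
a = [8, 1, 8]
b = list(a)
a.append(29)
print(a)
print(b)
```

Key concept: list() constructor creates copy.
Step by step:
`a = [8, 1, 8]` → a = [8, 1, 8]
`b = list(a)` → b = [8, 1, 8]
`a.append(29)` → a = [8, 1, 8, 29]
`print(a)` → prints [8, 1, 8, 29]
`print(b)` → prints [8, 1, 8]

Answer:
[8, 1, 8, 29]
[8, 1, 8]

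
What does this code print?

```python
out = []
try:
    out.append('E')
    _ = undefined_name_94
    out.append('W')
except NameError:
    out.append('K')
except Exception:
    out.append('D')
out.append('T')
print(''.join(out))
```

Execution trace: 'E' (try body) → 'K' (except NameError) → 'T' (after the try/except). Output: EKT

Answer: EKT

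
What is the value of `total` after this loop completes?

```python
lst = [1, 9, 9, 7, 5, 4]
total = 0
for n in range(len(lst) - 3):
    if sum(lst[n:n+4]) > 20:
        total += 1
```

Count windows with sum > 20
`total` takes the values: 0 → 1 → 2 → 3

Answer: 3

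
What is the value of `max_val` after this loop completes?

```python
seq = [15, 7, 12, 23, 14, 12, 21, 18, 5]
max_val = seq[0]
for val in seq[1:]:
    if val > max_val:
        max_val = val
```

Maximum of [15, 7, 12, 23, 14, 12, 21, 18, 5]
`max_val` takes the values: 15 → 23

Answer: 23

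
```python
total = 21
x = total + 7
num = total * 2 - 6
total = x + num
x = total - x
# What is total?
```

Trace:
`total = 21` → total = 21
`x = total + 7` → x = 28
`num = total * 2 - 6` → num = 36
`total = x + num` → total = 64
`x = total - x` → x = 36
So total = 64

Answer: 64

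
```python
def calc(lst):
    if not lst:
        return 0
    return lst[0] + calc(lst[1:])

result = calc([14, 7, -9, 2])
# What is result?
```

14 + 7 + (-9) + 2 + 0 = 14

Answer: 14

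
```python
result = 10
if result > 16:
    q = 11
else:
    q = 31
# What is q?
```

Trace:
`result = 10` → result = 10
`if result > 16: ...` → result > 16 is False, take else branch → q = 31
So q = 31

Answer: 31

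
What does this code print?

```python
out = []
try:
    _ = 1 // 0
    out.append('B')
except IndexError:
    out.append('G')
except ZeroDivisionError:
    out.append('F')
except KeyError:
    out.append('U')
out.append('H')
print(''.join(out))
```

Execution trace: 'F' (except ZeroDivisionError) → 'H' (after the try/except). Output: FH

Answer: FH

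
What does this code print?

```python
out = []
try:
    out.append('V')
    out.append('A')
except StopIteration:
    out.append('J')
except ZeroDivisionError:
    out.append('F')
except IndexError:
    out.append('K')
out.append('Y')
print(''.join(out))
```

Execution trace: 'V' (try body) → 'A' (try body, no exception) → 'Y' (after the try/except). Output: VAY

Answer: VAY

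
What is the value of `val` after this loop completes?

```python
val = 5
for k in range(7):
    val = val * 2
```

Multiply by 2, 7 times: 5 * 2^7 = 640
`val` takes the values: 5 → 10 → 20 → 40 → 80 → 160 → 320 → 640

Answer: 640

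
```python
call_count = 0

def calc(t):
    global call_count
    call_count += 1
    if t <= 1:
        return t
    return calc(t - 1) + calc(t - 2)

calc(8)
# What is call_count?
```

Calls(t) = 1 + Calls(t-1) + Calls(t-2); Calls(0)=Calls(1)=1. For t=8 this gives 67.

Answer: 67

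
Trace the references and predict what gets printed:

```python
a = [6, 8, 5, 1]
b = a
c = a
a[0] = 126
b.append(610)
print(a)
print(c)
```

Key concept: multiple aliases.
Step by step:
`a = [6, 8, 5, 1]` → a = [6, 8, 5, 1]
`b = a` → b = [6, 8, 5, 1] (same object as a)
`c = a` → c = [6, 8, 5, 1] (same object as a, b)
`a[0] = 126` → a = [126, 8, 5, 1] (same object as b, c); b = [126, 8, 5, 1] (same object as a, c); c = [126, 8, 5, 1] (same object as a, b)
`b.append(610)` → a = [126, 8, 5, 1, 610] (same object as b, c); b = [126, 8, 5, 1, 610] (same object as a, c); c = [126, 8, 5, 1, 610] (same object as a, b)
`print(a)` → prints [126, 8, 5, 1, 610]
`print(c)` → prints [126, 8, 5, 1, 610]

Answer:
[126, 8, 5, 1, 610]
[126, 8, 5, 1, 610]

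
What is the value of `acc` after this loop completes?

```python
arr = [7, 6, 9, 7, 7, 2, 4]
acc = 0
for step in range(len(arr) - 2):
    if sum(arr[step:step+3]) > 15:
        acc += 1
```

Count windows with sum > 15
`acc` takes the values: 0 → 1 → 2 → 3 → 4

Answer: 4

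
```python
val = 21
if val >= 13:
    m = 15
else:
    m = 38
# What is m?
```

Trace:
`val = 21` → val = 21
`if val >= 13: ...` → val >= 13 is True → m = 15
So m = 15

Answer: 15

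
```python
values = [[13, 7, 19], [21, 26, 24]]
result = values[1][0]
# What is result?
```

Trace:
`values = [[13, 7, 19], [21, 26, 24]]` → values = [[13, 7, 19], [21, 26, 24]]
`result = values[1][0]` → result = 21
So result = 21

Answer: 21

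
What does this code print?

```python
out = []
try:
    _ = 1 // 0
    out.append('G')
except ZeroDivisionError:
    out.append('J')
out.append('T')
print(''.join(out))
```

Execution trace: 'J' (except ZeroDivisionError) → 'T' (after the try/except). Output: JT

Answer: JT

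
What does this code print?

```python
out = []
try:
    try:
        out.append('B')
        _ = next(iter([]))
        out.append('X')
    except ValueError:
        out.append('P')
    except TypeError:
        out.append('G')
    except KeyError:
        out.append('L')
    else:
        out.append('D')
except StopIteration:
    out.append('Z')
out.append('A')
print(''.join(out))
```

Execution trace: 'B' (inner try body) → 'Z' (outer except StopIteration) → 'A' (after the try/except). Output: BZA

Answer: BZA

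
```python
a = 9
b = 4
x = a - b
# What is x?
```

Trace:
`a = 9` → a = 9
`b = 4` → b = 4
`x = a - b` → x = 5
So x = 5

Answer: 5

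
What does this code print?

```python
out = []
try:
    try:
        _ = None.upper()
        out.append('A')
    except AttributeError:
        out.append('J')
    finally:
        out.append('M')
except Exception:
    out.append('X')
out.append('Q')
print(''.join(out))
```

Execution trace: 'J' (inner except AttributeError) → 'M' (inner finally) → 'Q' (after the try/except). Output: JMQ

Answer: JMQ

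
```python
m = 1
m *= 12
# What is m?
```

Trace:
`m = 1` → m = 1
`m *= 12` → m = 12
So m = 12

Answer: 12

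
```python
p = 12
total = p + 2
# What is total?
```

Trace:
`p = 12` → p = 12
`total = p + 2` → total = 14
So total = 14

Answer: 14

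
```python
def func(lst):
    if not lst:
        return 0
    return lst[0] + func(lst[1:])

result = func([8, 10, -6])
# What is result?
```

8 + 10 + (-6) + 0 = 12

Answer: 12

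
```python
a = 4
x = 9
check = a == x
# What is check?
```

Trace:
`a = 4` → a = 4
`x = 9` → x = 9
`check = a == x` → check = False
So check = False

Answer: False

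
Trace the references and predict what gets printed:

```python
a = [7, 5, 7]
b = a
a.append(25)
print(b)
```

Key concept: basic list aliasing.
Step by step:
`a = [7, 5, 7]` → a = [7, 5, 7]
`b = a` → b = [7, 5, 7] (same object as a)
`a.append(25)` → a = [7, 5, 7, 25] (same object as b); b = [7, 5, 7, 25] (same object as a)
`print(b)` → prints [7, 5, 7, 25]

Answer: [7, 5, 7, 25]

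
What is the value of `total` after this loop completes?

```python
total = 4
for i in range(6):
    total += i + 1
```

Start at 4, add 1 to 6 = 25
`total` takes the values: 4 → 5 → 7 → 10 → 14 → 19 → 25

Answer: 25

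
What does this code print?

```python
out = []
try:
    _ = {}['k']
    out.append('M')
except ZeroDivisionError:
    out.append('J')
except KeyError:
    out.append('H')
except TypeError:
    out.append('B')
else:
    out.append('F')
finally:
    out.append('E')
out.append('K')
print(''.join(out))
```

Execution trace: 'H' (except KeyError) → 'E' (finally) → 'K' (after the try/except). Output: HEK

Answer: HEK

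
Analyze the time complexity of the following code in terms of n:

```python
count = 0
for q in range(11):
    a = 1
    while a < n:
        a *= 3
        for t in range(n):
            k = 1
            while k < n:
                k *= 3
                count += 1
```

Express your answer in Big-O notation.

Each loop level contributes: 1 × log n × n × log n. Multiplying the contributions gives O(n log² n).

Answer: O(n log² n)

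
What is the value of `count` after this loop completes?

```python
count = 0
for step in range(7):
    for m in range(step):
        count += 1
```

Triangle number: 0+1+2+...+6
`count` takes the values: 0 → 1 → 2 → 3 → 4 → 5 → 6 → 7 → 8 → 9 → 10 → 11 → 12 → 13 → 14 → 15 → 16 → 17 → 18 → 19 → 20 → 21

Answer: 21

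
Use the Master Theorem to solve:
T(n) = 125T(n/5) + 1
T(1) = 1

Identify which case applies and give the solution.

a=125, b=5, f(n)=1. log_5(125) = 3. Since c=0 < 3, Case 1 applies: T(n) = Θ(n^log_b(a)) = O(n^3).

Answer: O(n^3) - Case 1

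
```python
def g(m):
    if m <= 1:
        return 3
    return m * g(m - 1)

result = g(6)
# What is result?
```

g(6) = 6 * 5 * 4 * 3 * 2 * 3 = 2160

Answer: 2160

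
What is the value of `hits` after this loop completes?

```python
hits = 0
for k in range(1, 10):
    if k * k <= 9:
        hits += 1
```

Count numbers where k² ≤ 9
`hits` takes the values: 0 → 1 → 2 → 3

Answer: 3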